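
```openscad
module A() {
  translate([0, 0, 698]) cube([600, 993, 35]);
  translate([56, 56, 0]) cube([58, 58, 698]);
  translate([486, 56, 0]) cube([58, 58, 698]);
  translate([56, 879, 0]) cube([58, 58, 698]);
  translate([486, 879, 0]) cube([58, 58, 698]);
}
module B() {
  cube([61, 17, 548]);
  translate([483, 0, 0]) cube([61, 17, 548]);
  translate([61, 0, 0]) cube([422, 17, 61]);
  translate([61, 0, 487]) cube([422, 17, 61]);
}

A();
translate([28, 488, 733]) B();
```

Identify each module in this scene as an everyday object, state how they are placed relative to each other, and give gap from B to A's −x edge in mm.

A is a table. B is a picture frame. The picture frame is on top of the table, centred. The gap from the picture frame to the table's −x edge is 28 mm.

The picture frame's min-x is at 28; the table's min-x is 0; gap = 28 mm.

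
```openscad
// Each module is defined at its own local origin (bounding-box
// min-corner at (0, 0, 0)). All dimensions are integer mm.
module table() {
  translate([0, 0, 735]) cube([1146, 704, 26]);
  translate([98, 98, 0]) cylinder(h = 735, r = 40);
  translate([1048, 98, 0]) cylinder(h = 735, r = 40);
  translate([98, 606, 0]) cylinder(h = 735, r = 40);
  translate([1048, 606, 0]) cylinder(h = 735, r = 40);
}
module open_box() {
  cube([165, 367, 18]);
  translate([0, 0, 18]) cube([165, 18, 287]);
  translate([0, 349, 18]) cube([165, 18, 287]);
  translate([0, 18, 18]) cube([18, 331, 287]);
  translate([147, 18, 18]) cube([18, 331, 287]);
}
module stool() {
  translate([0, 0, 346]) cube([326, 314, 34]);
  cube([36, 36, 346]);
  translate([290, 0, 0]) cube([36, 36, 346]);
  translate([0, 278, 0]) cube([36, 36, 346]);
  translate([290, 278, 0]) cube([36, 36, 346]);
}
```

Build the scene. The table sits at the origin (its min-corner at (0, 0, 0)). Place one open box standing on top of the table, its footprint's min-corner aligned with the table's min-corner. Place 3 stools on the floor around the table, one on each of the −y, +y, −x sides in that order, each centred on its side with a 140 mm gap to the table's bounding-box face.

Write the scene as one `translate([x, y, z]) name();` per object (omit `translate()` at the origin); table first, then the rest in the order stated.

table();
translate([0, 0, 761]) open_box();
translate([410, -454, 0]) stool();
translate([410, 844, 0]) stool();
translate([-466, 195, 0]) stool();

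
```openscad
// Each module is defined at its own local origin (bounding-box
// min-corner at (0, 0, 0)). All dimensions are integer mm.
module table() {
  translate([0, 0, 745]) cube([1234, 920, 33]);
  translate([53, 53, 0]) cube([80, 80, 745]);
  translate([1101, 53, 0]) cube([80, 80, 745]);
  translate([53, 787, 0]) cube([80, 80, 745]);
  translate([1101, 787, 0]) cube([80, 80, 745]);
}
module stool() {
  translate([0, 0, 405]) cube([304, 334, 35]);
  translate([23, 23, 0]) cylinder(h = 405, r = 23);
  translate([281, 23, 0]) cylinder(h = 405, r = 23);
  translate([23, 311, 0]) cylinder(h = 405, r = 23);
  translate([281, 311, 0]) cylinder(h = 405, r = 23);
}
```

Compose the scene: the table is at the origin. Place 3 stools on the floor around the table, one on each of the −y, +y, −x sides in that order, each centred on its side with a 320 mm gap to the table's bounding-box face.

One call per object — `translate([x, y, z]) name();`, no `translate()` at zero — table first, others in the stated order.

table();
translate([465, -654, 0]) stool();
translate([465, 1240, 0]) stool();
translate([-624, 293, 0]) stool();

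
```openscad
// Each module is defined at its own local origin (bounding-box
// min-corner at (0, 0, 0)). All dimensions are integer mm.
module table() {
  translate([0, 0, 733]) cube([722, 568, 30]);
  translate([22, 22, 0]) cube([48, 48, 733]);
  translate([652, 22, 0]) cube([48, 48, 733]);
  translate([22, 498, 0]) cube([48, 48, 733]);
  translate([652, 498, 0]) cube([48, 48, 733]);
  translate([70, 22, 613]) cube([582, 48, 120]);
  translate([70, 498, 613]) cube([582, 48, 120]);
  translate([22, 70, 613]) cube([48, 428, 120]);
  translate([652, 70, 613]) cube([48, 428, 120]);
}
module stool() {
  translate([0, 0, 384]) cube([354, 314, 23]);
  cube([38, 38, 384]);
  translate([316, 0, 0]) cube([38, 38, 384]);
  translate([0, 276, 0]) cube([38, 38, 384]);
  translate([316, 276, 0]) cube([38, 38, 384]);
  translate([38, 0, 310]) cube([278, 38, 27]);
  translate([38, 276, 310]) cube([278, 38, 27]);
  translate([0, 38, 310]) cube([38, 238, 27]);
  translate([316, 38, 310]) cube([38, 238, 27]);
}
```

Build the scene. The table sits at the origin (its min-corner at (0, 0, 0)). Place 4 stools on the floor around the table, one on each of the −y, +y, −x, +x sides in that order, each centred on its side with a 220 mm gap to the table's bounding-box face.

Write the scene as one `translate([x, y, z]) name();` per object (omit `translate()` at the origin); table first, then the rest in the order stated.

table();
translate([184, -534, 0]) stool();
translate([184, 788, 0]) stool();
translate([-574, 127, 0]) stool();
translate([942, 127, 0]) stool();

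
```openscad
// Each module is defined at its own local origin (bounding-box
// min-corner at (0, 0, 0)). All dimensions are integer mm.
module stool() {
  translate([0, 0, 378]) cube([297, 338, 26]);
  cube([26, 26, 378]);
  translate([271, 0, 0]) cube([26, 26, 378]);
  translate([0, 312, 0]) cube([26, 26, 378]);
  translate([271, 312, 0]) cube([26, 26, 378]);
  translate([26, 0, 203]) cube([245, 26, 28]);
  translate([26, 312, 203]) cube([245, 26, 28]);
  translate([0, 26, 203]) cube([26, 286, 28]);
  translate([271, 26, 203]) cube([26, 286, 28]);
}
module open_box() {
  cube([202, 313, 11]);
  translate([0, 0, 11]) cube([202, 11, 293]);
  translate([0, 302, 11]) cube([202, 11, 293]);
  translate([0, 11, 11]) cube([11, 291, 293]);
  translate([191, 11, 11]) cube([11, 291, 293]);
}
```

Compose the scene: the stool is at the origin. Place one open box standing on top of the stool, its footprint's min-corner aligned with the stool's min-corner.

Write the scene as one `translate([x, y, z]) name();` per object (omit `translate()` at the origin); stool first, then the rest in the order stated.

stool();
translate([0, 0, 404]) open_box();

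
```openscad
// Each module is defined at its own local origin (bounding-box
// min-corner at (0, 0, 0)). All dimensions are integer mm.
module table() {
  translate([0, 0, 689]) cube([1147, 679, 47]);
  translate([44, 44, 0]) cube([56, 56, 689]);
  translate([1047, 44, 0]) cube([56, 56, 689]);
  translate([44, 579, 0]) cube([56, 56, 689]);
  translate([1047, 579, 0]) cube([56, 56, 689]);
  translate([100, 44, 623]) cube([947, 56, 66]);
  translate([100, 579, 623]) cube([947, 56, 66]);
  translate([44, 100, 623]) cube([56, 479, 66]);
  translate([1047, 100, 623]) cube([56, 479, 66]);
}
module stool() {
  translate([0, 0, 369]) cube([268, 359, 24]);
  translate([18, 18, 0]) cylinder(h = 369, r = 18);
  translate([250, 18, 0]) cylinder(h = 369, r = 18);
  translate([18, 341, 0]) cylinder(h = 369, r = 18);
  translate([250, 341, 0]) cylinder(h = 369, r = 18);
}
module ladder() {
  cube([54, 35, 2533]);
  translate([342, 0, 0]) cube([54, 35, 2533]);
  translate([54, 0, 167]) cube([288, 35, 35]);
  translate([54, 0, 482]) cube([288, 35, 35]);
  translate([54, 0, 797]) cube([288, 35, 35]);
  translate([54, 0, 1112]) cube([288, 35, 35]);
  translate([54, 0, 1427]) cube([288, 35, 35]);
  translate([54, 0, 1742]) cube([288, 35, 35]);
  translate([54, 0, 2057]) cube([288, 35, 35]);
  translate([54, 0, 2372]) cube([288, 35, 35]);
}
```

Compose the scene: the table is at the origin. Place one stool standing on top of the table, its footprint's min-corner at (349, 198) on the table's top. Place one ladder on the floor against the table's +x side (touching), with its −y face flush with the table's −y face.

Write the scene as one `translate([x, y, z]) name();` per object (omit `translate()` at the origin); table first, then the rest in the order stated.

table();
translate([349, 198, 736]) stool();
translate([1147, 0, 0]) ladder();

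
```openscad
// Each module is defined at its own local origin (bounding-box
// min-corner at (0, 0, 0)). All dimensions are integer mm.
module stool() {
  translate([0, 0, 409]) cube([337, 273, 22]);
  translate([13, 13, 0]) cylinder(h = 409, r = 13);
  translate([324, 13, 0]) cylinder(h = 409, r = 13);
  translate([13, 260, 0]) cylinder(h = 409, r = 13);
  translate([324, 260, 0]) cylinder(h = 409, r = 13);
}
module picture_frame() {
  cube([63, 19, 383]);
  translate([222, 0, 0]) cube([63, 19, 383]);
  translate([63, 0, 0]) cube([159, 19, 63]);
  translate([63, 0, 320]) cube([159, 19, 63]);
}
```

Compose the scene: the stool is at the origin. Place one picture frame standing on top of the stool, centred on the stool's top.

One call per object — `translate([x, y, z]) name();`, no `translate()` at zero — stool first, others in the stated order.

stool();
translate([26, 127, 431]) picture_frame();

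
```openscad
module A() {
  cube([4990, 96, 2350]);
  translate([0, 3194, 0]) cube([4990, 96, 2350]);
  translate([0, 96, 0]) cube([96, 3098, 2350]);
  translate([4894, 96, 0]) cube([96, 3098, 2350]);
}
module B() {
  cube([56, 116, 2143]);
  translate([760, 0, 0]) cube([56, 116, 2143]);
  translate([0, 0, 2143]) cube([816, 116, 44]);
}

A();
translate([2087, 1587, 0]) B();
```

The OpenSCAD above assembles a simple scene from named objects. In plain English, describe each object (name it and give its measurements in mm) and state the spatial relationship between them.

A is the wall frame of a small rectangular building: four walls, each 2350 mm tall and 96 mm thick, enclosing a footprint 4990 mm (x) by 3290 mm (y) outside-to-outside, with no floor or roof. The front and back walls (the −y and +y sides) span the full width; the two side walls fit between them.

B is a rectangular door frame: two vertical jambs of 56×116 mm section, 2143 mm tall, with a clear opening 704 mm wide between their inner faces. A header 44 mm tall and 116 mm deep lies on top of the jambs and spans the full outside width.

The door frame sits inside the house frame, centred.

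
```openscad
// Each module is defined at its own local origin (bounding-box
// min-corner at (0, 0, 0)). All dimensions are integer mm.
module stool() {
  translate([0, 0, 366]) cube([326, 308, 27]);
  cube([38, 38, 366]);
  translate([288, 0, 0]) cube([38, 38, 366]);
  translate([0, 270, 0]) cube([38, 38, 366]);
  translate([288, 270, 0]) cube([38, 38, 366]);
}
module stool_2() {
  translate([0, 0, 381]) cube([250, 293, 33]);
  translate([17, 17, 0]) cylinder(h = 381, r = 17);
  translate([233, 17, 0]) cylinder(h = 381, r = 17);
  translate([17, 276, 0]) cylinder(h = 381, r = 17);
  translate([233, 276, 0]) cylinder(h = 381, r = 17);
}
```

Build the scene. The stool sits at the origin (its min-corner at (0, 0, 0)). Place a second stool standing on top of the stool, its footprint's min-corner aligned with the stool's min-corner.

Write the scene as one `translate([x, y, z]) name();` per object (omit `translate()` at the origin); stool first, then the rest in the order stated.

stool();
translate([0, 0, 393]) stool_2();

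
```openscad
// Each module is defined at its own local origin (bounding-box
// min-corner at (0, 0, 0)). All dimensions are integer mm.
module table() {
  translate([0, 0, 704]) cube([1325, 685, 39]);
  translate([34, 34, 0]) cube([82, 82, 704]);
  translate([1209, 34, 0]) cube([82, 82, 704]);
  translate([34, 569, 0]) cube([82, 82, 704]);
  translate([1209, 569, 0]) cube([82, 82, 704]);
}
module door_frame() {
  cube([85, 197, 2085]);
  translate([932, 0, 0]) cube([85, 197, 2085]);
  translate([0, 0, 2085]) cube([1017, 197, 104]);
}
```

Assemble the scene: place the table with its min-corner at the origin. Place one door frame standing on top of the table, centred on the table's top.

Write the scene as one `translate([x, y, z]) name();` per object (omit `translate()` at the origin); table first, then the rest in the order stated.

table();
translate([154, 244, 743]) door_frame();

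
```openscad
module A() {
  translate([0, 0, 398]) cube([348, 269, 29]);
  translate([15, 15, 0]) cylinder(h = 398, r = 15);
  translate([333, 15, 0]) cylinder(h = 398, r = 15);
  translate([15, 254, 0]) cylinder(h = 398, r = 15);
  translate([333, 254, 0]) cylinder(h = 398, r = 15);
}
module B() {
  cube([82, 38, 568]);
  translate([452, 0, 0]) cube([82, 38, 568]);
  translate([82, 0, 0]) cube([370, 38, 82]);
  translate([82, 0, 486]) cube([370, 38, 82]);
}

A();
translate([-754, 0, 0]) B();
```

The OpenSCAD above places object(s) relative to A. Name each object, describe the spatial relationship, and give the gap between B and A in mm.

A is a stool. B is a picture frame. The picture frame is on the floor beside the stool on its −x side. The gap between the picture frame and the stool is 220 mm.

The picture frame's nearest face is 220 mm from the stool's −x face.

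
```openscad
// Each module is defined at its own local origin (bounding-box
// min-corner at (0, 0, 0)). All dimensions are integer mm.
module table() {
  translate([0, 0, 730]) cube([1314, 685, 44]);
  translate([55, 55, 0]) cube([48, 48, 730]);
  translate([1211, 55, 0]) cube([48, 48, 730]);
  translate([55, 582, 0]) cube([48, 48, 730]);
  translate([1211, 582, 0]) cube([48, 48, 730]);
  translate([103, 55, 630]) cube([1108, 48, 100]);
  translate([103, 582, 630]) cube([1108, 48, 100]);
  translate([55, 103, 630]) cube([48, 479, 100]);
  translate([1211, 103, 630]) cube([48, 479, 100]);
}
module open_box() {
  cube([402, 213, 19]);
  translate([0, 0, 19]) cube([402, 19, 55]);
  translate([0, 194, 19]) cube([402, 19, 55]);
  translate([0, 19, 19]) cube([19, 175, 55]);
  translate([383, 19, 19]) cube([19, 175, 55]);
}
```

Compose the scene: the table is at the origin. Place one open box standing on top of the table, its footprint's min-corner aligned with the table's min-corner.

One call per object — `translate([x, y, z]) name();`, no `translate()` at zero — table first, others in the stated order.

table();
translate([0, 0, 774]) open_box();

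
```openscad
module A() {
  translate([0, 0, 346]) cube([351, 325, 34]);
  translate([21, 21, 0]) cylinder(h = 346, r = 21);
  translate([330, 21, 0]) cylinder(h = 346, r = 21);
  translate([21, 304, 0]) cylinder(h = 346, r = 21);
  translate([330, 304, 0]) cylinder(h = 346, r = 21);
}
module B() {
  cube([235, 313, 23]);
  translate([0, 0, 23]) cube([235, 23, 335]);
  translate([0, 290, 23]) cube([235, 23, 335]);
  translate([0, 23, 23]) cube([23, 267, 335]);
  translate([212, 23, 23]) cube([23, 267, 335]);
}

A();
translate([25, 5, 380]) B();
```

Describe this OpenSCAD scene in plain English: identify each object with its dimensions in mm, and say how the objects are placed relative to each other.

A is a four-legged stool. The seat is a 351×325×34 mm slab whose top surface is at z = 380 mm; four round legs, each 42 mm in diameter, run from the floor (z = 0) to the underside of the seat, each leg's axis is inset half a diameter from the nearest pair of seat edges (so the leg's bounding box is flush with the corner).

B is an open storage box with external size 235×313×358 mm and wall thickness 23 mm (the base is also 23 mm thick). The base covers the whole footprint; the four walls stand on the base, with the y-facing walls full-width and the x-facing walls fitting between their inner faces.

The open box is on top of the stool.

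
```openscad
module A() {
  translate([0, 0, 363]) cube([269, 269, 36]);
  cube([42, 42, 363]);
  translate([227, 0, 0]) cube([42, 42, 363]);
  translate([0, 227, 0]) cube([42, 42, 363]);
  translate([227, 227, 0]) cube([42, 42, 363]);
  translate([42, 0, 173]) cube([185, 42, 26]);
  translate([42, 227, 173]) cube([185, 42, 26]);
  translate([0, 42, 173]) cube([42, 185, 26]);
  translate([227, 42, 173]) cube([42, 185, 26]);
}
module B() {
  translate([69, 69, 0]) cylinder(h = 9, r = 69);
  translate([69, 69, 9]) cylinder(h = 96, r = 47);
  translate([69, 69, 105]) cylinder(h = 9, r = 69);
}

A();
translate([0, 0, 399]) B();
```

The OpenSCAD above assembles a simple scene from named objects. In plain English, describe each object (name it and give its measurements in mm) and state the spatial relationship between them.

A is a four-legged stool. The seat is 269×269 mm, 36 mm thick, top at z = 399 mm. It stands on four square legs, each 42×42 mm in cross-section, from z = 0 to the seat underside, each flush with a corner of the seat. Four stretchers, 42 mm wide and 26 mm tall, connect adjacent legs with their undersides at z = 173 mm, each running between the inner faces of the legs it joins and aligned with the legs' outer faces on the other axis.

B is a spool: two coaxial disc flanges of radius 69 mm and thickness 9 mm, joined by a core cylinder of radius 47 mm and height 96 mm. The lower flange rests on z = 0 and the three cylinders share a vertical axis.

The spool is on top of the stool.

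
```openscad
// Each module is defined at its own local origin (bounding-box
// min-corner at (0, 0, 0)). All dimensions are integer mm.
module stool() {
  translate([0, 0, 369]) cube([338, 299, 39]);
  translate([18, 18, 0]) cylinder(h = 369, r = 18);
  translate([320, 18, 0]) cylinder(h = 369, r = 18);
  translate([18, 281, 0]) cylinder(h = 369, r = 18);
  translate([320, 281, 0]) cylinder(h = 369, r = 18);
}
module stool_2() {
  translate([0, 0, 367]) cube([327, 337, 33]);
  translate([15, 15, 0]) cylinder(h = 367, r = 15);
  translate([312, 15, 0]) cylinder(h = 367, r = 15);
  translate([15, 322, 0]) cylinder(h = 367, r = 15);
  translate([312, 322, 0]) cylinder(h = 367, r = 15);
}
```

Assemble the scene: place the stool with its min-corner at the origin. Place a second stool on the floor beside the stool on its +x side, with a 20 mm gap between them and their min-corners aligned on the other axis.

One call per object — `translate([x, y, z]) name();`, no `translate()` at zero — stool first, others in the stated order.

stool();
translate([358, 0, 0]) stool_2();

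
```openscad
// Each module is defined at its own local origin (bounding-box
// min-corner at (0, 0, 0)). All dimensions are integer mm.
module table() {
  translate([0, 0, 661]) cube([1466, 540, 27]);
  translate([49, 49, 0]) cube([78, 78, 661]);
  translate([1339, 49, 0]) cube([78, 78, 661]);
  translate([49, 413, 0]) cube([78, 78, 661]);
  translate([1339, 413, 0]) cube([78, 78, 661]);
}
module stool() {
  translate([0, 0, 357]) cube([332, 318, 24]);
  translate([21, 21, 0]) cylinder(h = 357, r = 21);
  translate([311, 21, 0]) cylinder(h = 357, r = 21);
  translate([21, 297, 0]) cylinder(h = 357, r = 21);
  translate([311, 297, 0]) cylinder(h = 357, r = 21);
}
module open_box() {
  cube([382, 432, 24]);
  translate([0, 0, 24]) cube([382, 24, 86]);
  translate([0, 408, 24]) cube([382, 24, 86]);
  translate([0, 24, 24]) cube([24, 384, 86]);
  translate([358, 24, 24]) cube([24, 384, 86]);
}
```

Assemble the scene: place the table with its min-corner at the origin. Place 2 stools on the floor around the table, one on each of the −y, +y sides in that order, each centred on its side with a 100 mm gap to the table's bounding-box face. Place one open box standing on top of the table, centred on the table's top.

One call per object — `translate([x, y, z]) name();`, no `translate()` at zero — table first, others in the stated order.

table();
translate([567, -418, 0]) stool();
translate([567, 640, 0]) stool();
translate([542, 54, 688]) open_box();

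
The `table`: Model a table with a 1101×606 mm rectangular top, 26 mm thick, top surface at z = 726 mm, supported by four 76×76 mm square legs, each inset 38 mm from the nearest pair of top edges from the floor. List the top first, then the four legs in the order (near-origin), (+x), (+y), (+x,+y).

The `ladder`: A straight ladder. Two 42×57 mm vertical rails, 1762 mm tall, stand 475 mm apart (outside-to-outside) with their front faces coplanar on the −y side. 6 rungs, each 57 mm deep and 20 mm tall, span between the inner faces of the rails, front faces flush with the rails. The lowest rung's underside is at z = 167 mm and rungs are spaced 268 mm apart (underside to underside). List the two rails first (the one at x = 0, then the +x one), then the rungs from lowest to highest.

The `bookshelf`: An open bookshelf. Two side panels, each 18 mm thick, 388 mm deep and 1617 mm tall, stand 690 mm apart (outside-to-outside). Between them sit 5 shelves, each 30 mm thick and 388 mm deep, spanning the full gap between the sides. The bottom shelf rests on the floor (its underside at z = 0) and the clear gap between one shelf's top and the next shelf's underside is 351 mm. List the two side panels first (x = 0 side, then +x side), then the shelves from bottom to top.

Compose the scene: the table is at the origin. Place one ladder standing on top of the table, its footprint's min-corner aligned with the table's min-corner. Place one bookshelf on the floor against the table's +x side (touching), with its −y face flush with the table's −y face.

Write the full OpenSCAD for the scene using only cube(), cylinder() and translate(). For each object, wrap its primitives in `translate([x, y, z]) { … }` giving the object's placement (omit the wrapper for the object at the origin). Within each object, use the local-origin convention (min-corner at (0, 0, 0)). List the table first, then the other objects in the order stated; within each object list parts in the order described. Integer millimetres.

translate([0, 0, 700]) cube([1101, 606, 26]);
translate([38, 38, 0]) cube([76, 76, 700]);
translate([987, 38, 0]) cube([76, 76, 700]);
translate([38, 492, 0]) cube([76, 76, 700]);
translate([987, 492, 0]) cube([76, 76, 700]);
translate([0, 0, 726]) {
  cube([42, 57, 1762]);
  translate([433, 0, 0]) cube([42, 57, 1762]);
  translate([42, 0, 167]) cube([391, 57, 20]);
  translate([42, 0, 435]) cube([391, 57, 20]);
  translate([42, 0, 703]) cube([391, 57, 20]);
  translate([42, 0, 971]) cube([391, 57, 20]);
  translate([42, 0, 1239]) cube([391, 57, 20]);
  translate([42, 0, 1507]) cube([391, 57, 20]);
}
translate([1101, 0, 0]) {
  cube([18, 388, 1617]);
  translate([672, 0, 0]) cube([18, 388, 1617]);
  translate([18, 0, 0]) cube([654, 388, 30]);
  translate([18, 0, 381]) cube([654, 388, 30]);
  translate([18, 0, 762]) cube([654, 388, 30]);
  translate([18, 0, 1143]) cube([654, 388, 30]);
  translate([18, 0, 1524]) cube([654, 388, 30]);
}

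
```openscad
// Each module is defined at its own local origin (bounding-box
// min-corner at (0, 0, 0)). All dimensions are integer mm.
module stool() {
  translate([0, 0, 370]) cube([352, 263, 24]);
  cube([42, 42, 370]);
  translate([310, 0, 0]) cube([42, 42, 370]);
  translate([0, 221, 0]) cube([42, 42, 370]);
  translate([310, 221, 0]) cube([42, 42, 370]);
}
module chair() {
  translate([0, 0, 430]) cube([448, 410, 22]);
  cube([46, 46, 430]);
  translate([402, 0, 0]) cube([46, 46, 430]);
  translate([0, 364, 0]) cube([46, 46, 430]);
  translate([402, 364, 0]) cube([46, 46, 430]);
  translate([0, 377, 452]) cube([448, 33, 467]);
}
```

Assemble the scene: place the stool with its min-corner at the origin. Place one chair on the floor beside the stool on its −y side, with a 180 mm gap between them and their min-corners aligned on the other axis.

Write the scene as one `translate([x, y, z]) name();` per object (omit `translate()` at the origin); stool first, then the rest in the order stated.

stool();
translate([0, -590, 0]) chair();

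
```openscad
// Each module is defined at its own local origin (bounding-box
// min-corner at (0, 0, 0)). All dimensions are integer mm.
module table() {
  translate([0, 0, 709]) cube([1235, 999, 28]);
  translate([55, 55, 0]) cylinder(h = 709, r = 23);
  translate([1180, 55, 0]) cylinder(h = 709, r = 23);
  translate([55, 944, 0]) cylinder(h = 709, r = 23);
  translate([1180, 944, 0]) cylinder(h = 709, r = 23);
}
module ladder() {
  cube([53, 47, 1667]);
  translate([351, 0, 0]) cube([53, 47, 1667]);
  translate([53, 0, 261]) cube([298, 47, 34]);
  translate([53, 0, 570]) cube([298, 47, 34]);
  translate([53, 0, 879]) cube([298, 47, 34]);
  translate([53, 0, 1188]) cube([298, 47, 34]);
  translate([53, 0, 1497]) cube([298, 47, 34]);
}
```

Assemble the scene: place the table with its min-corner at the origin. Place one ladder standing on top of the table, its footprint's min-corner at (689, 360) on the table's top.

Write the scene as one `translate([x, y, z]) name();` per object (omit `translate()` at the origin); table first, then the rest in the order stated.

table();
translate([689, 360, 737]) ladder();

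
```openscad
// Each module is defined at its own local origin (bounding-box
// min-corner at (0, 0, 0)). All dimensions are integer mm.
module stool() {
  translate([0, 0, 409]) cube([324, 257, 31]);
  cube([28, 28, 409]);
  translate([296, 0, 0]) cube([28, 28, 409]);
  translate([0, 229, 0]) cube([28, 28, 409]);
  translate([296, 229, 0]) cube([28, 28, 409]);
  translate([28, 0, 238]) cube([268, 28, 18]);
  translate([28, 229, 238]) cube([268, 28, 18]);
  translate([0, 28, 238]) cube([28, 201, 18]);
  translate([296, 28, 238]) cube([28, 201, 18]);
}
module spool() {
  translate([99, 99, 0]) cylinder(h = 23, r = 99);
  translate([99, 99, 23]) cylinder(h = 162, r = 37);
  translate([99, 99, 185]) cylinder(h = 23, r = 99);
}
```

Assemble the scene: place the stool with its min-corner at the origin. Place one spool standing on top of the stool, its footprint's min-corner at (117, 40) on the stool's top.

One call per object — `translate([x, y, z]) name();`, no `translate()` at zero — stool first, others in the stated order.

stool();
translate([117, 40, 440]) spool();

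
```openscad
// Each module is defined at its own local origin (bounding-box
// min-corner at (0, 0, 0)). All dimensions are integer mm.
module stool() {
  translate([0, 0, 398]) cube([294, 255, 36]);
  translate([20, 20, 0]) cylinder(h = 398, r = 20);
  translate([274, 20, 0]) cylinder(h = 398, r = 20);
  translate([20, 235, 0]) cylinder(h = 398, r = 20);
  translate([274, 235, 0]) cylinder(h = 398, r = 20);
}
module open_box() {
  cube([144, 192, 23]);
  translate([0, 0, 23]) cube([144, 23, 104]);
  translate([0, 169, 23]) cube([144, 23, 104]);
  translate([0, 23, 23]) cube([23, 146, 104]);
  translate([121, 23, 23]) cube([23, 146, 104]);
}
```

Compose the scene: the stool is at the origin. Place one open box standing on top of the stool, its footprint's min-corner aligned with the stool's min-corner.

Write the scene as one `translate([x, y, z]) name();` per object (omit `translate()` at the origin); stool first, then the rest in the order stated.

stool();
translate([0, 0, 434]) open_box();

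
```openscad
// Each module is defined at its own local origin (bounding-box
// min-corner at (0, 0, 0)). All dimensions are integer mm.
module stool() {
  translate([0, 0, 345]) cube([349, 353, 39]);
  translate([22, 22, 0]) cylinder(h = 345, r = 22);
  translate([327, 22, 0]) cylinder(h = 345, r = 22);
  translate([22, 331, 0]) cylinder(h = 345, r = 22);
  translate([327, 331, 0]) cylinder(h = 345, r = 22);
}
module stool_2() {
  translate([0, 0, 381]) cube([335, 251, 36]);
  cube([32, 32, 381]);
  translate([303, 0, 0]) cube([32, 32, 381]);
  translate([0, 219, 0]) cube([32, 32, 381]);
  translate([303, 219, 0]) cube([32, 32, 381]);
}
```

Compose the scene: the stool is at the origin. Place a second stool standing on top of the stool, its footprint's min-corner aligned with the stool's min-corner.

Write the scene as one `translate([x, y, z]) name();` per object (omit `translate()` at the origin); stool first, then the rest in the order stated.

stool();
translate([0, 0, 384]) stool_2();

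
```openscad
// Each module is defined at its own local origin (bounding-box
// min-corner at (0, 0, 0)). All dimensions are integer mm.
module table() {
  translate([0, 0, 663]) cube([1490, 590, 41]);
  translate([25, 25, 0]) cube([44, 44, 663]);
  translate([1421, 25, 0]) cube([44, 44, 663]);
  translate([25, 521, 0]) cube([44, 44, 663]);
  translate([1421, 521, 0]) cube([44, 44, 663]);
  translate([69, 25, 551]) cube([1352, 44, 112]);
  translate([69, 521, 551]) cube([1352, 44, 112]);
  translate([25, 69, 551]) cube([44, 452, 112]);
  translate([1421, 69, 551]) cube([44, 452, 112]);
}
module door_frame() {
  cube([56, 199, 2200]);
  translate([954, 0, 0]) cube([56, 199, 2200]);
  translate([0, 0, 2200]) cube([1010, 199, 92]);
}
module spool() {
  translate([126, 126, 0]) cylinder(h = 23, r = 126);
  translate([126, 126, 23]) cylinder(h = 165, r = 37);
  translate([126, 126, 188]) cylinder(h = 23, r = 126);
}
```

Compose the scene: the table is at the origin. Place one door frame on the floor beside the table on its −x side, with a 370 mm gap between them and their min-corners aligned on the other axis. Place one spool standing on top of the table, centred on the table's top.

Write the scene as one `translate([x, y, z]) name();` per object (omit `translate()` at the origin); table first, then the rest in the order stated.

table();
translate([-1380, 0, 0]) door_frame();
translate([619, 169, 704]) spool();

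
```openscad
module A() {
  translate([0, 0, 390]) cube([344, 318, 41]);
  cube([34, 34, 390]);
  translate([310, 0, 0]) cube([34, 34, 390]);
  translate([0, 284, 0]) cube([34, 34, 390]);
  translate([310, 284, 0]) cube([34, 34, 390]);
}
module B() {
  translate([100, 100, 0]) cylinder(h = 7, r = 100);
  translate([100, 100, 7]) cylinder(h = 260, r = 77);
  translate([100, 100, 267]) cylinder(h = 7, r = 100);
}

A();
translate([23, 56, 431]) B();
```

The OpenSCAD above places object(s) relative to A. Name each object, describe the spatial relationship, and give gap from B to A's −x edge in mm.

The spool's min-x is at 23; the stool's min-x is 0; gap = 23 mm.

A is a stool. B is a spool. The spool is on top of the stool. The gap from the spool to the stool's −x edge is 23 mm.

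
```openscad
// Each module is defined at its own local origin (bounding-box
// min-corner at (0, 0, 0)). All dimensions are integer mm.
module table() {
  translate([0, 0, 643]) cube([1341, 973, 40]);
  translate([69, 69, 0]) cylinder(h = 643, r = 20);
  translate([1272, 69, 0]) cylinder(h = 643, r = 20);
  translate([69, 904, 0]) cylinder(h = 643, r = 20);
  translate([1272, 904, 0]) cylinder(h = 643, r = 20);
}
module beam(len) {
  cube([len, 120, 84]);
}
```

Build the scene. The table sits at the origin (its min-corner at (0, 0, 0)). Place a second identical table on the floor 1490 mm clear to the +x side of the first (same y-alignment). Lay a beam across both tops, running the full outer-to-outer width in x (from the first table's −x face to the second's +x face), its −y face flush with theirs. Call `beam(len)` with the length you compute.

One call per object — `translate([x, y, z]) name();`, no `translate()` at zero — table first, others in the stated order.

table();
translate([2831, 0, 0]) table();
translate([0, 0, 683]) beam(4172);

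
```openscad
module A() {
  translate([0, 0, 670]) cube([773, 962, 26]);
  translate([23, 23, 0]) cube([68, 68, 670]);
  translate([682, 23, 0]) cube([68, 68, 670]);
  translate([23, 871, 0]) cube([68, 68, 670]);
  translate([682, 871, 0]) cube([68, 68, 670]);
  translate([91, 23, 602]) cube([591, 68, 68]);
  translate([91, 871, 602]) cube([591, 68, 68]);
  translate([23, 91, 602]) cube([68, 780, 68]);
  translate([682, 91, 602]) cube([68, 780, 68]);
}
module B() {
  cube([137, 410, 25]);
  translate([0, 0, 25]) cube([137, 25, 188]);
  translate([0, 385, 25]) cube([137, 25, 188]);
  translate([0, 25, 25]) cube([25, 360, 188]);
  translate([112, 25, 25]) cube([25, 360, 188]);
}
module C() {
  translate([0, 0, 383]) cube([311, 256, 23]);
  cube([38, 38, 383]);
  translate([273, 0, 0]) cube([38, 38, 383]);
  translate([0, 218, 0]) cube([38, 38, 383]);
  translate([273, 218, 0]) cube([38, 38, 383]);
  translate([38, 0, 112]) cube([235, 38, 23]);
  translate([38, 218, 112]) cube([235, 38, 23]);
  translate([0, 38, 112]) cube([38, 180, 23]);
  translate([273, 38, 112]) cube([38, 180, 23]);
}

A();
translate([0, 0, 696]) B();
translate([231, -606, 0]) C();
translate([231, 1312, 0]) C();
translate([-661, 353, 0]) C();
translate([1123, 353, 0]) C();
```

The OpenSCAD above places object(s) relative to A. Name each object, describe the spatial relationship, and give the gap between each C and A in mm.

Each stool's nearest face is 350 mm from the table's bounding box.

A is a table. B is an open box. C is a stool. The open box is on top of the table. Four stools sit around the table at the −y, +y, −x, +x sides. The gap between each stool and the table is 350 mm.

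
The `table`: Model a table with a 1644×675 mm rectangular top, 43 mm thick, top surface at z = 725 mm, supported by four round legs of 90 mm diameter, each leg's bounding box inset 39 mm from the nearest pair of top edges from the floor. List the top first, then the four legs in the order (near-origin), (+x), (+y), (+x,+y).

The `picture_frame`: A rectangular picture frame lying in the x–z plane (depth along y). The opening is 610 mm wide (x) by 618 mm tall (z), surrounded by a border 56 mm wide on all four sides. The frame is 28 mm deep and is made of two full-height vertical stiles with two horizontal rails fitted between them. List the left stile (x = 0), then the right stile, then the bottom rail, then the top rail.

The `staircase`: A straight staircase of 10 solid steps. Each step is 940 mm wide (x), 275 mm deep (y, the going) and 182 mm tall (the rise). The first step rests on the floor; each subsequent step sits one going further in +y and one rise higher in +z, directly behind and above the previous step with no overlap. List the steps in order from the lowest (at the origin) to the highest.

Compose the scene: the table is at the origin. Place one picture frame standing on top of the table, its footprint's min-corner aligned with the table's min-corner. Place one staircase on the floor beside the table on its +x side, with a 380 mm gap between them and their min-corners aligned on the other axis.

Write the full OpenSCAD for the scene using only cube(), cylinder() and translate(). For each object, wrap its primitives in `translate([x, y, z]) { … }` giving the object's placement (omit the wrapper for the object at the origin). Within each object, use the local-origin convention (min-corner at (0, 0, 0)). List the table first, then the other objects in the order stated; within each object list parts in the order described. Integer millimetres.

translate([0, 0, 682]) cube([1644, 675, 43]);
translate([84, 84, 0]) cylinder(h = 682, r = 45);
translate([1560, 84, 0]) cylinder(h = 682, r = 45);
translate([84, 591, 0]) cylinder(h = 682, r = 45);
translate([1560, 591, 0]) cylinder(h = 682, r = 45);
translate([0, 0, 725]) {
  cube([56, 28, 730]);
  translate([666, 0, 0]) cube([56, 28, 730]);
  translate([56, 0, 0]) cube([610, 28, 56]);
  translate([56, 0, 674]) cube([610, 28, 56]);
}
translate([2024, 0, 0]) {
  cube([940, 275, 182]);
  translate([0, 275, 182]) cube([940, 275, 182]);
  translate([0, 550, 364]) cube([940, 275, 182]);
  translate([0, 825, 546]) cube([940, 275, 182]);
  translate([0, 1100, 728]) cube([940, 275, 182]);
  translate([0, 1375, 910]) cube([940, 275, 182]);
  translate([0, 1650, 1092]) cube([940, 275, 182]);
  translate([0, 1925, 1274]) cube([940, 275, 182]);
  translate([0, 2200, 1456]) cube([940, 275, 182]);
  translate([0, 2475, 1638]) cube([940, 275, 182]);
}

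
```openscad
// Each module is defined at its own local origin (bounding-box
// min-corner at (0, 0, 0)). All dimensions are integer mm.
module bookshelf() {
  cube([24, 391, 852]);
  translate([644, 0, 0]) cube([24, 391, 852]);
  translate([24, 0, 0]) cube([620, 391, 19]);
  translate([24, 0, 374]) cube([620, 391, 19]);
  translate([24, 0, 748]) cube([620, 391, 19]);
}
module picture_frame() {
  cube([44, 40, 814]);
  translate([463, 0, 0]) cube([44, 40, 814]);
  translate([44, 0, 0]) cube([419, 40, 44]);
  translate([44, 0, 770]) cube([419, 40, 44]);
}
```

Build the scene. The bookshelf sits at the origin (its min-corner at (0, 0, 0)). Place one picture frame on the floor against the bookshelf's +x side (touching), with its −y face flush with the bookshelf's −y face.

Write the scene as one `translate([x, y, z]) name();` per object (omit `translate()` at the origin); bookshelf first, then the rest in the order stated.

bookshelf();
translate([668, 0, 0]) picture_frame();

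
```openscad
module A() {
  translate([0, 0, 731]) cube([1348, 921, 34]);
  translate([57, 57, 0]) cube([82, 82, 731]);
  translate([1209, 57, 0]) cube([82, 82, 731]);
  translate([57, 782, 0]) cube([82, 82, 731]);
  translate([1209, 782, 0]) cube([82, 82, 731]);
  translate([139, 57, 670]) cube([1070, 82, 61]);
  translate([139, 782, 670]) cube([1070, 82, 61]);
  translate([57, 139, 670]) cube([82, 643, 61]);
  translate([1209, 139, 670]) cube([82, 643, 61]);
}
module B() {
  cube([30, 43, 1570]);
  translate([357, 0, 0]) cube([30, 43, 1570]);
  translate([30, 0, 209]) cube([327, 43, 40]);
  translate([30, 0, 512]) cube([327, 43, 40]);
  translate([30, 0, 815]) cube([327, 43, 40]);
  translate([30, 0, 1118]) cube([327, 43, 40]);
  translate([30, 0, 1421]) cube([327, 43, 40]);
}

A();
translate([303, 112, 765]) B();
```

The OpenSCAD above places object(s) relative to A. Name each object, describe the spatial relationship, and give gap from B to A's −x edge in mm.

The ladder's min-x is at 303; the table's min-x is 0; gap = 303 mm.

A is a table. B is a ladder. The ladder is on top of the table. The gap from the ladder to the table's −x edge is 303 mm.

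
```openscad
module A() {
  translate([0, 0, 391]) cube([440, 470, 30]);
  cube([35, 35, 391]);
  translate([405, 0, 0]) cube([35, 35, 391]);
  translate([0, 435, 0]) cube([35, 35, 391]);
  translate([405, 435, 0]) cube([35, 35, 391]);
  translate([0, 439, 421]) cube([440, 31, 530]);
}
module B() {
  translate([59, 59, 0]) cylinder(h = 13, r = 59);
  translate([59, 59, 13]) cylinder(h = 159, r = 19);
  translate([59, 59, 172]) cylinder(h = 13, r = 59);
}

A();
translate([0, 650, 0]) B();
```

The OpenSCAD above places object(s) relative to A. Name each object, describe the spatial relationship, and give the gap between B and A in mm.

The spool's nearest face is 180 mm from the chair's +y face.

A is a chair. B is a spool. The spool is on the floor beside the chair on its +y side. The gap between the spool and the chair is 180 mm.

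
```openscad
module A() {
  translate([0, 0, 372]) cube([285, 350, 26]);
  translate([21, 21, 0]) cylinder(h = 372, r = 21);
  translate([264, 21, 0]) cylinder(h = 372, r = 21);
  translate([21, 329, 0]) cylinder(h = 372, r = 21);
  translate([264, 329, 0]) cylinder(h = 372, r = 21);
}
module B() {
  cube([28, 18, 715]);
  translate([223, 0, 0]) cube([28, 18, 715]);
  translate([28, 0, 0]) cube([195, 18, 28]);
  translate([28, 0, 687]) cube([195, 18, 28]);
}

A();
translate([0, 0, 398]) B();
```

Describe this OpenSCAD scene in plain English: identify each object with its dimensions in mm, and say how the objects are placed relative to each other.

A is a four-legged stool. The seat is a 285×350×26 mm slab whose top surface is at z = 398 mm; four round legs, each 42 mm in diameter, run from the floor (z = 0) to the underside of the seat, each leg's axis is inset half a diameter from the nearest pair of seat edges (so the leg's bounding box is flush with the corner).

B is a rectangular picture frame lying in the x–z plane (depth along y). The opening is 195 mm wide (x) by 659 mm tall (z), surrounded by a border 28 mm wide on all four sides. The frame is 18 mm deep and is made of two full-height vertical stiles with two horizontal rails fitted between them.

The picture frame is on top of the stool.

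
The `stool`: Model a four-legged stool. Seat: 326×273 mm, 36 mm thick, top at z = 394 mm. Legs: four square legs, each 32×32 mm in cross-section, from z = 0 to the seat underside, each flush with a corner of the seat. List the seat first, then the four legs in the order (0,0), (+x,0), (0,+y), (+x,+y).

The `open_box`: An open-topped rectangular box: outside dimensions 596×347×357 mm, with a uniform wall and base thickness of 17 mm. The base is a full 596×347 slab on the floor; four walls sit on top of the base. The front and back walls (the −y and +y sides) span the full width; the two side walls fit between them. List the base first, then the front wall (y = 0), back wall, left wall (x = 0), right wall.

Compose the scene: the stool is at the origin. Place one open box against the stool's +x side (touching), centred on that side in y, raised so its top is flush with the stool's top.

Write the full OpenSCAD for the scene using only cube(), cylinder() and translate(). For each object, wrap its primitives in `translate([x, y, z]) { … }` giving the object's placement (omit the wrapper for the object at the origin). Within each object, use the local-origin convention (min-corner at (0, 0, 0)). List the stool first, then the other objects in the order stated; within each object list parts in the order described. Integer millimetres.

translate([0, 0, 358]) cube([326, 273, 36]);
cube([32, 32, 358]);
translate([294, 0, 0]) cube([32, 32, 358]);
translate([0, 241, 0]) cube([32, 32, 358]);
translate([294, 241, 0]) cube([32, 32, 358]);
translate([326, -37, 37]) {
  cube([596, 347, 17]);
  translate([0, 0, 17]) cube([596, 17, 340]);
  translate([0, 330, 17]) cube([596, 17, 340]);
  translate([0, 17, 17]) cube([17, 313, 340]);
  translate([579, 17, 17]) cube([17, 313, 340]);
}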